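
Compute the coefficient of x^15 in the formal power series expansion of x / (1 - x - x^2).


Let f(x) = sum_{k>=0} a_k x^k. Multiplying f(x) * (1 - x - x^2) = x and matching coefficients gives a_0 = 0, a_1 = 1, and a_k = a_{k-1} + a_{k-2} for k >= 2. These are the Fibonacci numbers F_k.
Iterating from F_0 = 0, F_1 = 1:
F_0=0, F_1=1, F_2=1, F_3=2, F_4=3, F_5=5, F_6=8, F_7=13, F_8=21, F_9=34, ...
F_15 = 610.

610


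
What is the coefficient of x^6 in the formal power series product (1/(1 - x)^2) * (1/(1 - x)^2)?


Combine the factors: (1/(1 - x)^2) * (1/(1 - x)^2) = 1/(1 - x)^4.
Then use 1/(1 - x)^r = sum_{k>=0} C(k + r - 1, r - 1) x^k with r = 4 and k = 6:
C(9, 3) = 84.

84


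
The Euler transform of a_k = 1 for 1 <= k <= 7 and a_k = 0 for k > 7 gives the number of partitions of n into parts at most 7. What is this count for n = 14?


Partitions of 14 into parts at most 7:
Using generating function (1-x)^(-1)(1-x^2)^(-1)...(1-x^7)^(-1),
the coefficient of x^14 = 105

105


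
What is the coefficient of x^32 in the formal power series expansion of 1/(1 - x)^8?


The negative binomial / multiset identity is
1/(1 - x)^r = sum_{k>=0} C(k + r - 1, r - 1) x^k.
Here r = 8 and k = 32, so the coefficient is
C(32 + 7, 7) = C(39, 7)
= 15380937

15380937


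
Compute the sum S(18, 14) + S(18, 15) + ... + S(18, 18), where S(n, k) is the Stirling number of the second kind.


By definition, S(n, k) counts partitions of an n-set into exactly k nonempty blocks.
Computing row n = 18 for k = 14..18:
S(18, k): 8408778, 367200, 9996, 153, 1
Sum = 8786128.

8786128


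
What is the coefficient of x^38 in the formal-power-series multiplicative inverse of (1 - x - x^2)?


Let the inverse be f(x) = sum_{k>=0} a_k x^k. From f(x) * (1 - x - x^2) = 1 and matching coefficients:
 x^0: a_0 = 1.
 x^1: a_1 - a_0 = 0, so a_1 = 1.
 x^k (k >= 2): a_k - a_{k-1} - a_{k-2} = 0, i.e. a_k = a_{k-1} + a_{k-2}.
This is the Fibonacci-type recurrence shifted so that a_0 = a_1 = 1.
Iterating: a_0=1, a_1=1, a_2=2, a_3=3, a_4=5, a_5=8, a_6=13, a_7=21, a_8=34, a_9=55, ...
a_38 = 63245986.

63245986


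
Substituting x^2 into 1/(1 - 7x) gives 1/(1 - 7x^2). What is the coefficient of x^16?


The coefficient of x^(2m) in 1/(1 - 7x^2) is 7^m.
With n = 16 = 2*8, the coefficient is 7^8 = 5764801.

5764801


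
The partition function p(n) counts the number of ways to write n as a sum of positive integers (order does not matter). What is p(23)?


Using the generating function prod_{k>=1} 1/(1-x^k), we compute p(23).
By dynamic programming over parts 1 through 23:
p(23) = 1255

1255


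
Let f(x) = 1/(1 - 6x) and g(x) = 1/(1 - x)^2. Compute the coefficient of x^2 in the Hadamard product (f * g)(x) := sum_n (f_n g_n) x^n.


f has coefficients f_k = 6^k. For g = 1/(1 - x)^2 the coefficient is g_k = C(k + 1, 1) = k + 1. The Hadamard coefficient is (f * g)_k = 6^k * (k + 1).
For k = 2: 6^2 * 3 = 36 * 3 = 108.

108


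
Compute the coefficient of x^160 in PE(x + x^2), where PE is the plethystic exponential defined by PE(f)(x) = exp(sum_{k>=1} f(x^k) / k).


With f(x) = x + x^2, the exponent is sum_{k>=1} (x^k + x^(2k)) / k = -ln(1 - x) - ln(1 - x^2). Exponentiating:
PE(x + x^2) = 1 / ((1 - x)(1 - x^2)).
This is the generating function for partitions of n into parts of size 1 or 2. The number of 2's can be any j in 0..80, and the rest are 1's, so
[x^160] = floor(160/2) + 1 = 81.

81


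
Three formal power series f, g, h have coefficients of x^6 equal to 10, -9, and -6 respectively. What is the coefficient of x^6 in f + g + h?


Series addition is componentwise:
10 + -9 + -6
= -5

-5


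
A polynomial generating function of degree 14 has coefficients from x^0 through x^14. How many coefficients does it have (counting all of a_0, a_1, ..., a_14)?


A polynomial of degree 14 takes the form a_0 + a_1 x + ... + a_14 x^14.
The number of coefficients is 14 + 1 = 15.

15


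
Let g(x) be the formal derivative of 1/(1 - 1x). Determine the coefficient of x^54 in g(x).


Differentiate termwise: d/dx sum_{k>=0} 1^k x^k = sum_{k>=1} k 1^k x^(k-1) = sum_{j>=0} (j+1) 1^(j+1) x^j.
Equivalently, d/dx [1/(1 - 1x)] = 1/(1 - 1x)^2.
For j = 54: 55 * 1^55 = 55 * 1 = 55.

55


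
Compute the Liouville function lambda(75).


The Liouville function is lambda(k) = (-1)^Omega(k), where Omega(k) counts the prime factors of k with multiplicity.
Factoring: 75 = 3 * 5 * 5, so Omega(75) = 3.
lambda(75) = (-1)^3 = -1.

-1


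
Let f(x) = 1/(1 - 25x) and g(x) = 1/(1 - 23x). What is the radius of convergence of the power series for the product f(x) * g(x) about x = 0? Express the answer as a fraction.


The radius of 1/(1 - 25x) is 1/25 (nearest singularity at x = 1/25), and the radius of 1/(1 - 23x) is 1/23.
The product f(x)*g(x) = 1/((1 - 25x)(1 - 23x)) has singularities at both 1/25 and 1/23, so its radius of convergence is the distance to the nearest one:
min(1/25, 1/23) = 1/25.

1/25


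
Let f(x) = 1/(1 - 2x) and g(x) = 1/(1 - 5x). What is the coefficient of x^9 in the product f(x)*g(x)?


The coefficient of x^n in f*g is the Cauchy product: sum_{k=0}^{n} a^k * b^(n-k).
With a=2, b=5, n=9:
sum_{k=0}^{9} 2^k * 5^(9-k)
= 3254867

3254867


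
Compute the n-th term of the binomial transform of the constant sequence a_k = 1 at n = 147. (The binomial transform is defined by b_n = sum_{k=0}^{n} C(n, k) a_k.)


With a_k = 1 for all k, b_n = sum_{k=0}^{n} C(n, k) = 2^n by the binomial theorem.
For n = 147: 2^147 = 178405961588244985132285746181186892047843328.

178405961588244985132285746181186892047843328


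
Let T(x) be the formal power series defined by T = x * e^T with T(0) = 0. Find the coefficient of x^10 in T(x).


Apply the Lagrange inversion formula: if T = x * phi(T) with phi(t) = e^t, then
[x^n] T = (1/n) [t^(n-1)] phi(t)^n = (1/n) [t^(n-1)] e^(n t) = (1/n) * n^(n-1) / (n-1)! = n^(n-1) / n!.
When c = 1 this is the Cayley count of rooted labeled trees on n vertices, divided by n!.
For n = 10: 10^9 / 10! = 1000000000/3628800 = 156250/567.

156250/567


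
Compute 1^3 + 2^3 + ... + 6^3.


This power sum has a closed form given by Faulhaber's formula
sum_{k=1}^{m} k^p = (1 / (p + 1)) * sum_{j=0}^{p} C(p + 1, j) B_j m^(p + 1 - j),
but for small m direct computation is fastest:
1 + 8 + 27 + 64 + 125 + 216 = 441.

441


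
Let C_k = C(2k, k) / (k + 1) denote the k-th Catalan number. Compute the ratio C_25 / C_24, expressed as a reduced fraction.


Using C_k = (2k)! / (k! (k+1)!), the ratio C_{k+1}/C_k simplifies to
C_{k+1}/C_k = [(2k+2)! / ((k+1)! (k+2)!)] * [k! (k+1)! / (2k)!]
 = (2k+2)(2k+1) / ((k+1)(k+2)) = 2(2k+1) / (k+2).
For k = 24: 2(2*24 + 1) / (24 + 2) = 98/26 = 49/13.

49/13


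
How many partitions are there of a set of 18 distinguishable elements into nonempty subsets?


Bell_18 can be computed from the Bell triangle or from Dobinski's identity Bell_n = (1/e) * sum_{k>=0} k^n / k!.
Computing Bell_18 = 682076806159.

682076806159


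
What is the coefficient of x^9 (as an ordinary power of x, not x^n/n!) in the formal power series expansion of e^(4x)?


The exponential series is e^y = sum_{k>=0} y^k / k!. Substituting y = 4x gives
e^(4x) = sum_{k>=0} 4^k x^k / k!.
So the coefficient of x^n is a^n/n! with a = 4, n = 9:
4^9 / 9! = 262144/362880 = 2048/2835

2048/2835


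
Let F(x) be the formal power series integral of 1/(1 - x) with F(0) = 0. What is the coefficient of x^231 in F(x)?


1/(1 - x) = sum_{k>=0} x^k. Integrating termwise and using F(0) = 0 gives
F(x) = sum_{k>=0} x^(k+1) / (k+1) = sum_{m>=1} x^m / m = -ln(1 - x).
So the coefficient of x^231 is 1/231 = 1/231.

1/231


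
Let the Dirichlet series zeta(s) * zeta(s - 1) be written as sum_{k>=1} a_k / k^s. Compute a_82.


Convolution gives a_k = sum_{d | k} d * 1 = sum_{d | k} d = sigma(k), the sum of positive divisors of k.
For k = 82, the divisors are 1, 2, 41, 82, so
sigma(82) = 1 + 2 + 41 + 82 = 126.

126


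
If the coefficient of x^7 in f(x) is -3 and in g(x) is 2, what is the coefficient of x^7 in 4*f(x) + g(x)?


Scalar multiplication scales coefficients: 4 * -3 = -12.
Then add the g coefficient: -12 + 2
= -10

-10


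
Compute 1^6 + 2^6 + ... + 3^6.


This power sum has a closed form given by Faulhaber's formula
sum_{k=1}^{m} k^p = (1 / (p + 1)) * sum_{j=0}^{p} C(p + 1, j) B_j m^(p + 1 - j),
but for small m direct computation is fastest:
1 + 64 + 729 = 794.

794


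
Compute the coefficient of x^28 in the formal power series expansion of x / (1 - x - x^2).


Let f(x) = sum_{k>=0} a_k x^k. Multiplying f(x) * (1 - x - x^2) = x and matching coefficients gives a_0 = 0, a_1 = 1, and a_k = a_{k-1} + a_{k-2} for k >= 2. These are the Fibonacci numbers F_k.
Iterating from F_0 = 0, F_1 = 1:
F_0=0, F_1=1, F_2=1, F_3=2, F_4=3, F_5=5, F_6=8, F_7=13, F_8=21, F_9=34, ...
F_28 = 317811.

317811


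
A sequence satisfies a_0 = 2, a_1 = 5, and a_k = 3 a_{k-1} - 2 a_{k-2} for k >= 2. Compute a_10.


The characteristic equation is t^2 - 3 t + 2 = 0, with roots r_1 = 2 and r_2 = 1 (so c_1 = r_1 + r_2, c_2 = -r_1 r_2 as required).
One can use the closed form a_n = A r_1^n + B r_2^n, but direct iteration is more reliable:
a_0 = 2, a_1 = 5, a_2 = 11, a_3 = 23, a_4 = 47, a_5 = 95, a_6 = 191, a_7 = 383, a_8 = 767, a_9 = 1535, a_10 = 3071.
So a_10 = 3071.

3071


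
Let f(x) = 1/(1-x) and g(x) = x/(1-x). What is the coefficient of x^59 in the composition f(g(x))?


First simplify the composition: f(g(x)) = 1/(1 - x/(1-x)) = (1-x)/((1-x) - x) = (1-x)/(1-2x).
Now extract the coefficient. Write (1-x)/(1-2x) = 1/(1-2x) - x/(1-2x).
The coefficient of x^n in 1/(1-2x) is 2^n, and in x/(1-2x) is 2^(n-1) (for n >= 1).
So the coefficient of x^59 is 2^59 - 2^58 = 576460752303423488 - 288230376151711744 = 288230376151711744.

288230376151711744


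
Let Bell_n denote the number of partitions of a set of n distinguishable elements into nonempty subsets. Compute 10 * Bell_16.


Bell_16 can be computed from the Bell triangle or from Dobinski's identity Bell_n = (1/e) * sum_{k>=0} k^n / k!.
Computing Bell_16 = 10480142147.
Then 10 * 10480142147 = 104801421470.

104801421470


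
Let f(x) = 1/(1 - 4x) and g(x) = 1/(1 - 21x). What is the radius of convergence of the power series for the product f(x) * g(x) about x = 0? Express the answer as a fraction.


The radius of 1/(1 - 4x) is 1/4 (nearest singularity at x = 1/4), and the radius of 1/(1 - 21x) is 1/21.
The product f(x)*g(x) = 1/((1 - 4x)(1 - 21x)) has singularities at both 1/4 and 1/21, so its radius of convergence is the distance to the nearest one:
min(1/4, 1/21) = 1/21.

1/21


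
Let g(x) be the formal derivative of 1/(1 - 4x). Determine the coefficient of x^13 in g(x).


Differentiate termwise: d/dx sum_{k>=0} 4^k x^k = sum_{k>=1} k 4^k x^(k-1) = sum_{j>=0} (j+1) 4^(j+1) x^j.
Equivalently, d/dx [1/(1 - 4x)] = 4/(1 - 4x)^2.
For j = 13: 14 * 4^14 = 14 * 268435456 = 3758096384.

3758096384


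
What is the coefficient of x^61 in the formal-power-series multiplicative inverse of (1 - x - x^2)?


Let the inverse be f(x) = sum_{k>=0} a_k x^k. From f(x) * (1 - x - x^2) = 1 and matching coefficients:
 x^0: a_0 = 1.
 x^1: a_1 - a_0 = 0, so a_1 = 1.
 x^k (k >= 2): a_k - a_{k-1} - a_{k-2} = 0, i.e. a_k = a_{k-1} + a_{k-2}.
This is the Fibonacci-type recurrence shifted so that a_0 = a_1 = 1.
Iterating: a_0=1, a_1=1, a_2=2, a_3=3, a_4=5, a_5=8, a_6=13, a_7=21, a_8=34, a_9=55, ...
a_61 = 4052739537881.

4052739537881


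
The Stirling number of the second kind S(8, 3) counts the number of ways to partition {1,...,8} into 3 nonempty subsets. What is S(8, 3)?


Using the explicit formula S(n,k) = (1/k!) sum_{j=0}^{k} (-1)^(k-j) C(k,j) j^n:
S(8, 3) = 966
Equivalently, S(n,k) is n! times the coefficient of x^n in the EGF (e^x - 1)^k / k!.

966


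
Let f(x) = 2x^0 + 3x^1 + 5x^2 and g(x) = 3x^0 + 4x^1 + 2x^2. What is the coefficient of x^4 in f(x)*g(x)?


Cauchy product at x^4:
5*2
= 10

10


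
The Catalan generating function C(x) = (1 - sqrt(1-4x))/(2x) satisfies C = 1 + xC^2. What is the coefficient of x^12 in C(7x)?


Substituting x -> 7x scales the n-th coefficient by 7^n, so [x^12] C(7x) = 7^12 * C_12.
C_12 = C(2*12, 12)/(13) = 2704156/13 = 208012.
So 7^12 * 208012 = 13841287201 * 208012 = 2879153833254412.

2879153833254412


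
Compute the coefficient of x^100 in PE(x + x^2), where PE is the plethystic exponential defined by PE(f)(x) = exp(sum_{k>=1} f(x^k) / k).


With f(x) = x + x^2, the exponent is sum_{k>=1} (x^k + x^(2k)) / k = -ln(1 - x) - ln(1 - x^2). Exponentiating:
PE(x + x^2) = 1 / ((1 - x)(1 - x^2)).
This is the generating function for partitions of n into parts of size 1 or 2. The number of 2's can be any j in 0..50, and the rest are 1's, so
[x^100] = floor(100/2) + 1 = 51.

51


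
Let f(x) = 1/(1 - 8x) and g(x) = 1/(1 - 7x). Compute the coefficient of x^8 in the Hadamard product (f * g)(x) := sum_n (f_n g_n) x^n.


f has coefficients f_k = 8^k and g has coefficients g_k = 7^k, so the Hadamard product has coefficient (f*g)_k = 8^k * 7^k = 56^k.
For k = 8: 56^8 = 96717311574016.

96717311574016


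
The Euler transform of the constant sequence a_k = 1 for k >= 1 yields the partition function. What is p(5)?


The Euler transform converts the sequence a_k = 1 into the number of integer partitions.
Using the recurrence or dynamic programming:
p(5) = 7

7


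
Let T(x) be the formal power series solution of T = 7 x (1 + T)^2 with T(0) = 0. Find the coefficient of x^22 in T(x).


Apply the Lagrange inversion formula: if T = 7 x * phi(T) with phi(t) = (1 + t)^2, then [x^n] T = 7^n * (1/n) [t^(n-1)] phi(t)^n = 7^n * (1/n) [t^(n-1)] (1 + t)^(2n) = 7^n * (1/n) C(2n, n-1).
Using the identity C(2n, n-1) = C(2n, n) * n / (n+1), the unscaled factor equals C(2n, n) / (n+1) = C_n, the n-th Catalan number.
For n = 22: C_22 = C(44, 22) / 23 = 2104098963720/23 = 91482563640.
With the 7^22 = 3909821048582988049 factor, the coefficient is 3909821048582988049 * 91482563640 = 357680452898004736014001938360.

357680452898004736014001938360


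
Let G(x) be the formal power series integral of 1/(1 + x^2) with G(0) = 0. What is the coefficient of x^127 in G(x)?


1/(1 + x^2) = sum_{j>=0} (-1)^j x^(2j). Integrating termwise with G(0) = 0:
G(x) = sum_{j>=0} (-1)^j x^(2j+1) / (2j+1) = arctan(x).
Only odd powers are nonzero. For x^127 write 127 = 2*63 + 1, giving
(-1)^63 / 127 = -1/127 = -1/127.

-1/127


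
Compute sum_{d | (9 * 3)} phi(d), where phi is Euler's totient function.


First, 9 * 3 = 27. One classical identity is sum_{d | n} phi(d) = n (each k in [1, n] has a unique gcd with n, and among the k's with gcd(k, n) = n/d there are phi(d) of them). So the sum equals 27. We also verify directly:
Divisors of 27: 1, 3, 9, 27.
phi values: 1, 2, 6, 18.
Sum = 27.

27


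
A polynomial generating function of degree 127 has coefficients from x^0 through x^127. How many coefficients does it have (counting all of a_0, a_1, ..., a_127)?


A polynomial of degree 127 takes the form a_0 + a_1 x + ... + a_127 x^127.
The number of coefficients is 127 + 1 = 128.

128


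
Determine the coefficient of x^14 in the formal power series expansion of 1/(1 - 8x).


The geometric series identity gives 1/(1 - c x) = sum_{k>=0} c^k x^k, so the coefficient of x^k is c^k.
Here c = 8 and k = 14.
Computing: 8^14 = 4398046511104

4398046511104


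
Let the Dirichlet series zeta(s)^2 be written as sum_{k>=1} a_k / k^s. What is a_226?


The Dirichlet convolution of the constant function 1 with itself gives (1 * 1)(k) = sum_{d | k} 1 = d(k), the number of positive divisors of k.
Since zeta(s) = sum_{k>=1} 1/k^s, we have zeta(s)^2 = sum_{k>=1} d(k)/k^s, so a_k = d(k).
For k = 226: the divisors are 1, 2, 113, 226.
Count = 4.

4


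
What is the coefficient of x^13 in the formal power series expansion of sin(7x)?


The Maclaurin series is sin(t) = sum_{k>=0} (-1)^k t^(2k+1) / (2k+1)!, so substituting t = 7x, only odd powers of x are nonzero, with coefficient of x^(2k+1) equal to (-1)^k 7^(2k+1) / (2k+1)!.
Write 13 = 2*6 + 1, giving the coefficient (-1)^6 * 7^13 / 13! = 96889010407/6227020800 = 13841287201/889574400.

13841287201/889574400


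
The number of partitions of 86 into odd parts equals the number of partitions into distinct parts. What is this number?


Computing partitions of 86 into odd parts (1, 3, 5, ...):
Using the generating function prod_{k>=0} 1/(1-x^(2k+1)),
the count is 133184

133184


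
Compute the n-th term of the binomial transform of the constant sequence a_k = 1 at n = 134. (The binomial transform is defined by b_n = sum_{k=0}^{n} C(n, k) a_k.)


With a_k = 1 for all k, b_n = sum_{k=0}^{n} C(n, k) = 2^n by the binomial theorem.
For n = 134: 2^134 = 21778071482940061661655974875633165533184.

21778071482940061661655974875633165533184


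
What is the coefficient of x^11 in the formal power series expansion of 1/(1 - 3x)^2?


The general identity 1/(1 - c x)^r = sum_{k>=0} c^k C(k + r - 1, r - 1) x^k follows by substituting y = c x into 1/(1 - y)^r = sum_{k>=0} C(k + r - 1, r - 1) y^k.
For c = 3, r = 2, k = 11:
3^11 * C(12, 1) = 177147 * 12 = 2125764.

2125764


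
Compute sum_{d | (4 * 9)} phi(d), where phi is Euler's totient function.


First, 4 * 9 = 36. One classical identity is sum_{d | n} phi(d) = n (each k in [1, n] has a unique gcd with n, and among the k's with gcd(k, n) = n/d there are phi(d) of them). So the sum equals 36. We also verify directly:
Divisors of 36: 1, 2, 3, 4, 6, 9, 12, 18, 36.
phi values: 1, 1, 2, 2, 2, 6, 4, 6, 12.
Sum = 36.

36


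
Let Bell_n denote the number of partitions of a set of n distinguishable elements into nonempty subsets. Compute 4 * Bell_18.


Bell_18 can be computed from the Bell triangle or from Dobinski's identity Bell_n = (1/e) * sum_{k>=0} k^n / k!.
Computing Bell_18 = 682076806159.
Then 4 * 682076806159 = 2728307224636.

2728307224636


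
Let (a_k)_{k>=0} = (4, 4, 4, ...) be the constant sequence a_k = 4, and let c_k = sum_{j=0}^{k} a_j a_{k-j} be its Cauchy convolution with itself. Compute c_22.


Since a_j = 4 for all j >= 0, the convolution sum becomes
c_k = sum_{j=0}^{k} 4 * 4 = 16 * (k + 1).
Equivalently, the generating function of (a_k) is 4/(1 - x) and its square is 16/(1 - x)^2 = sum_{k>=0} 16(k + 1) x^k.
For k = 22: 16 * 23 = 368.

368


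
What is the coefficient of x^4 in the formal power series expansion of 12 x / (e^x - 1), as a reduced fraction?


The exponential generating function for Bernoulli numbers is
x / (e^x - 1) = sum_{k>=0} B_k x^k / k!.
So the coefficient of x^4 in 12 x / (e^x - 1) is 12 B_4 / 4!.
Computing: B_4 = -1/30, 4! = 24, giving
12 * -1/30 / 24 = -1/60.

-1/60


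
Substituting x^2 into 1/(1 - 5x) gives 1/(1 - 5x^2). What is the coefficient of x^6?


The coefficient of x^(2m) in 1/(1 - 5x^2) is 5^m.
With n = 6 = 2*3, the coefficient is 5^3 = 125.

125


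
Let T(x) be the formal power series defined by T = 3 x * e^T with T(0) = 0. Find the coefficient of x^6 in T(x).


Apply the Lagrange inversion formula: if T = 3 x * phi(T) with phi(t) = e^t, then
[x^n] T = 3^n * (1/n) [t^(n-1)] phi(t)^n = 3^n * (1/n) [t^(n-1)] e^(n t) = 3^n * (1/n) * n^(n-1) / (n-1)! = 3^n * n^(n-1) / n!.
When c = 1 this is the Cayley count of rooted labeled trees on n vertices, divided by n!.
For n = 6: 3^6 * 6^5 / 6! = 729 * 7776/720 = 39366/5.

39366/5


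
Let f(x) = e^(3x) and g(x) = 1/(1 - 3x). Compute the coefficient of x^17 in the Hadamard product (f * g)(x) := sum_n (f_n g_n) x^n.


Expanding: f_k = 3^k/k! (from e^(3x)) and g_k = 3^k (from 1/(1 - 3x)). So the Hadamard coefficient (f * g)_k = 3^k 3^k / k! = (9)^k / k!.
For k = 17: 9^17/17! = 16677181699666569/355687428096000 = 22876792454961/487911424000.

22876792454961/487911424000


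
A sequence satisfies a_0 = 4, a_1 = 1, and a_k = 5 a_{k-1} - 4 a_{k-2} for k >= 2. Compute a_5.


The characteristic equation is t^2 - 5 t + 4 = 0, with roots r_1 = 4 and r_2 = 1 (so c_1 = r_1 + r_2, c_2 = -r_1 r_2 as required).
One can use the closed form a_n = A r_1^n + B r_2^n, but direct iteration is more reliable:
a_0 = 4, a_1 = 1, a_2 = -11, a_3 = -59, a_4 = -251, a_5 = -1019.
So a_5 = -1019.

-1019


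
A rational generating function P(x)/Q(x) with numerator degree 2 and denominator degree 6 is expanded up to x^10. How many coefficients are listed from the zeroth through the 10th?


Expanding up to x^10 gives the coefficients for x^0, x^1, ..., x^10.
That is 10 + 1 = 11 coefficients in total.

11


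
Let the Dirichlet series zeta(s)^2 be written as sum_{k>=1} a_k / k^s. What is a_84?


The Dirichlet convolution of the constant function 1 with itself gives (1 * 1)(k) = sum_{d | k} 1 = d(k), the number of positive divisors of k.
Since zeta(s) = sum_{k>=1} 1/k^s, we have zeta(s)^2 = sum_{k>=1} d(k)/k^s, so a_k = d(k).
For k = 84: the divisors are 1, 2, 3, 4, 6, 7, 12, 14, 21, 28, 42, 84.
Count = 12.

12


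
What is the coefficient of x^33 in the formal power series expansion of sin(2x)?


The Maclaurin series is sin(t) = sum_{k>=0} (-1)^k t^(2k+1) / (2k+1)!, so substituting t = 2x, only odd powers of x are nonzero, with coefficient of x^(2k+1) equal to (-1)^k 2^(2k+1) / (2k+1)!.
Write 33 = 2*16 + 1, giving the coefficient (-1)^16 * 2^33 / 33! = 8589934592/8683317618811886495518194401280000000 = 4/4043484860477916195764296875.

4/4043484860477916195764296875


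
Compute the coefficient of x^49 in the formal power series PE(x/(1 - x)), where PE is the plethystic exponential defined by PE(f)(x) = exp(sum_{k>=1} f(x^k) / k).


For f(x) = x/(1 - x) we have
sum_{k>=1} f(x^k) / k = sum_{k>=1} (1/k) * x^k / (1 - x^k) = sum_{k, m >= 1} x^(k m) / k,
which after exponentiating simplifies to
PE(x/(1 - x)) = prod_{k>=1} 1 / (1 - x^k).
This is the generating function for the partition function p(n), so the coefficient of x^49 is p(49).
Computing p(49) by dynamic programming over parts 1, 2, ..., 49: p(49) = 173525.

173525


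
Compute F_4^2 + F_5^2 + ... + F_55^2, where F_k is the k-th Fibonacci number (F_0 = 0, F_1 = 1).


There is a standard identity sum_{k=0}^{N} F_k^2 = F_N * F_{N+1} (proved inductively from the telescoping relation F_k^2 = F_k F_{k+1} - F_{k-1} F_k). Then
sum_{k=4}^{55} F_k^2 = F_55 F_56 - F_3 F_4.
Computing: F_55 = 139583862445, F_56 = 225851433717, F_3 = 2, F_4 = 3.
Sum = 139583862445 * 225851433717 - 2 * 3 = 31525215456959763058059.

31525215456959763058059


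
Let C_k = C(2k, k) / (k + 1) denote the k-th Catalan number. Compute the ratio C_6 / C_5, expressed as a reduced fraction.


Using C_k = (2k)! / (k! (k+1)!), the ratio C_{k+1}/C_k simplifies to
C_{k+1}/C_k = [(2k+2)! / ((k+1)! (k+2)!)] * [k! (k+1)! / (2k)!]
 = (2k+2)(2k+1) / ((k+1)(k+2)) = 2(2k+1) / (k+2).
For k = 5: 2(2*5 + 1) / (5 + 2) = 22/7 = 22/7.

22/7


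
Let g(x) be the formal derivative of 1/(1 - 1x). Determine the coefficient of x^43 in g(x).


Differentiate termwise: d/dx sum_{k>=0} 1^k x^k = sum_{k>=1} k 1^k x^(k-1) = sum_{j>=0} (j+1) 1^(j+1) x^j.
Equivalently, d/dx [1/(1 - 1x)] = 1/(1 - 1x)^2.
For j = 43: 44 * 1^44 = 44 * 1 = 44.

44


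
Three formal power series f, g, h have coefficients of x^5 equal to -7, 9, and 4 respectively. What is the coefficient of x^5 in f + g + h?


Series addition is componentwise:
-7 + 9 + 4
= 6

6


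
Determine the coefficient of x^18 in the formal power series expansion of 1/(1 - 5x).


The geometric series identity gives 1/(1 - c x) = sum_{k>=0} c^k x^k, so the coefficient of x^k is c^k.
Here c = 5 and k = 18.
Computing: 5^18 = 3814697265625

3814697265625


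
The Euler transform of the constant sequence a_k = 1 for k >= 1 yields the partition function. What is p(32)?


The Euler transform converts the sequence a_k = 1 into the number of integer partitions.
Using the recurrence or dynamic programming:
p(32) = 8349

8349


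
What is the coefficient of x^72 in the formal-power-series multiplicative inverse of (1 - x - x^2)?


Let the inverse be f(x) = sum_{k>=0} a_k x^k. From f(x) * (1 - x - x^2) = 1 and matching coefficients:
 x^0: a_0 = 1.
 x^1: a_1 - a_0 = 0, so a_1 = 1.
 x^k (k >= 2): a_k - a_{k-1} - a_{k-2} = 0, i.e. a_k = a_{k-1} + a_{k-2}.
This is the Fibonacci-type recurrence shifted so that a_0 = a_1 = 1.
Iterating: a_0=1, a_1=1, a_2=2, a_3=3, a_4=5, a_5=8, a_6=13, a_7=21, a_8=34, a_9=55, ...
a_72 = 806515533049393.

806515533049393


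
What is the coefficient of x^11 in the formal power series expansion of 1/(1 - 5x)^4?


The general identity 1/(1 - c x)^r = sum_{k>=0} c^k C(k + r - 1, r - 1) x^k follows by substituting y = c x into 1/(1 - y)^r = sum_{k>=0} C(k + r - 1, r - 1) y^k.
For c = 5, r = 4, k = 11:
5^11 * C(14, 3) = 48828125 * 364 = 17773437500.

17773437500


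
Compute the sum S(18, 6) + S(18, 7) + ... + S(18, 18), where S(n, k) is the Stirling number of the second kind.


By definition, S(n, k) counts partitions of an n-set into exactly k nonempty blocks.
Computing row n = 18 for k = 6..18:
S(18, k): 110687251039, 197462483400, 189036065010, 106175395755, 37112163803, 8391004908, 1256328866, 125854638, 8408778, 367200, 9996, 153, 1
Sum = 650255333547.

650255333547


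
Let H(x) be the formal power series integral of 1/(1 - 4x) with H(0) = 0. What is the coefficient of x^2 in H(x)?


1/(1 - 4x) = sum_{k>=0} 4^k x^k. Integrating termwise with H(0) = 0:
H(x) = sum_{k>=0} 4^k x^(k+1) / (k+1) = sum_{m>=1} 4^(m-1) x^m / m.
For m = 2: 4^1/2 = 4/2 = 2.

2


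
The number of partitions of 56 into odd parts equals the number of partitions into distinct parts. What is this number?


Computing partitions of 56 into odd parts (1, 3, 5, ...):
Using the generating function prod_{k>=0} 1/(1-x^(2k+1)),
the count is 7108

7108


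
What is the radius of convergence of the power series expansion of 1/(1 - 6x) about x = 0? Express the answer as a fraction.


Expanding 1/(1 - 6x) = sum_{k>=0} 6^k x^k, the series converges when |6x| < 1, i.e., |x| < 1/6.
So the radius of convergence is 1/6 = 1/6.

1/6


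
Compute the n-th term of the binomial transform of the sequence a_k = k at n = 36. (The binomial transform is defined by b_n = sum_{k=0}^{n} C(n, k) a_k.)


With a_k = k, b_n = sum_{k=0}^{n} C(n, k) k. Using k * C(n, k) = n * C(n-1, k-1) gives b_n = n * sum_{k>=1} C(n-1, k-1) = n * 2^(n-1).
For n = 36: 36 * 2^35 = 36 * 34359738368 = 1236950581248.

1236950581248


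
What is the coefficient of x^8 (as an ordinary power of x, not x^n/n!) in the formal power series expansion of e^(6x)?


The exponential series is e^y = sum_{k>=0} y^k / k!. Substituting y = 6x gives
e^(6x) = sum_{k>=0} 6^k x^k / k!.
So the coefficient of x^n is a^n/n! with a = 6, n = 8:
6^8 / 8! = 1679616/40320 = 1458/35

1458/35


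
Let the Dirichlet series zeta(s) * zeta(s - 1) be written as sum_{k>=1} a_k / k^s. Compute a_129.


Convolution gives a_k = sum_{d | k} d * 1 = sum_{d | k} d = sigma(k), the sum of positive divisors of k.
For k = 129, the divisors are 1, 3, 43, 129, so
sigma(129) = 1 + 3 + 43 + 129 = 176.

176


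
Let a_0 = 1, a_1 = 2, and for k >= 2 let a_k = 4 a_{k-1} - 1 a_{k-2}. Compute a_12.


Iterating the recurrence forward:
a_0 = 1
a_1 = 2
a_2 = 4*2 - 1*1 = 7
a_3 = 4*7 - 1*2 = 26
a_4 = 4*26 - 1*7 = 97
a_5 = 4*97 - 1*26 = 362
a_6 = 4*362 - 1*97 = 1351
a_7 = 4*1351 - 1*362 = 5042
a_8 = 4*5042 - 1*1351 = 18817
a_9 = 4*18817 - 1*5042 = 70226
a_10 = 4*70226 - 1*18817 = 262087
a_11 = 4*262087 - 1*70226 = 978122
a_12 = 4*978122 - 1*262087 = 3650401
So a_12 = 3650401.

3650401


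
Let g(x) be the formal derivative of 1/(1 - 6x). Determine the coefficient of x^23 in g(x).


Differentiate termwise: d/dx sum_{k>=0} 6^k x^k = sum_{k>=1} k 6^k x^(k-1) = sum_{j>=0} (j+1) 6^(j+1) x^j.
Equivalently, d/dx [1/(1 - 6x)] = 6/(1 - 6x)^2.
For j = 23: 24 * 6^24 = 24 * 4738381338321616896 = 113721152119718805504.

113721152119718805504


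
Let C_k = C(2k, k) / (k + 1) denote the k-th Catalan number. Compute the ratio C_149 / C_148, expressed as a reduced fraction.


Using C_k = (2k)! / (k! (k+1)!), the ratio C_{k+1}/C_k simplifies to
C_{k+1}/C_k = [(2k+2)! / ((k+1)! (k+2)!)] * [k! (k+1)! / (2k)!]
 = (2k+2)(2k+1) / ((k+1)(k+2)) = 2(2k+1) / (k+2).
For k = 148: 2(2*148 + 1) / (148 + 2) = 594/150 = 99/25.

99/25


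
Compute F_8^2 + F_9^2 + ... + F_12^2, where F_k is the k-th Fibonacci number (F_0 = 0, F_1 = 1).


There is a standard identity sum_{k=0}^{N} F_k^2 = F_N * F_{N+1} (proved inductively from the telescoping relation F_k^2 = F_k F_{k+1} - F_{k-1} F_k). Then
sum_{k=8}^{12} F_k^2 = F_12 F_13 - F_7 F_8.
Computing: F_12 = 144, F_13 = 233, F_7 = 13, F_8 = 21.
Sum = 144 * 233 - 13 * 21 = 33279.

33279


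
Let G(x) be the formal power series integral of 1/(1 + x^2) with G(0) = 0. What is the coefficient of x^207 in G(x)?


1/(1 + x^2) = sum_{j>=0} (-1)^j x^(2j). Integrating termwise with G(0) = 0:
G(x) = sum_{j>=0} (-1)^j x^(2j+1) / (2j+1) = arctan(x).
Only odd powers are nonzero. For x^207 write 207 = 2*103 + 1, giving
(-1)^103 / 207 = -1/207 = -1/207.

-1/207


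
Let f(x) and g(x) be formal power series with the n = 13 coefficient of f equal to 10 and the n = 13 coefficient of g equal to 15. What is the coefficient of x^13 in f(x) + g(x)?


Addition of formal power series is termwise.
The coefficient of x^13 in f + g = 10 + 15
= 25

25


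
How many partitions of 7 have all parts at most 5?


Using the generating function (1-x)^(-1)(1-x^2)^(-1)...(1-x^5)^(-1),
the coefficient of x^7 counts these restricted partitions.
Result = 13

13


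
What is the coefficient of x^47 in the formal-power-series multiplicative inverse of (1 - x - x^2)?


Let the inverse be f(x) = sum_{k>=0} a_k x^k. From f(x) * (1 - x - x^2) = 1 and matching coefficients:
 x^0: a_0 = 1.
 x^1: a_1 - a_0 = 0, so a_1 = 1.
 x^k (k >= 2): a_k - a_{k-1} - a_{k-2} = 0, i.e. a_k = a_{k-1} + a_{k-2}.
This is the Fibonacci-type recurrence shifted so that a_0 = a_1 = 1.
Iterating: a_0=1, a_1=1, a_2=2, a_3=3, a_4=5, a_5=8, a_6=13, a_7=21, a_8=34, a_9=55, ...
a_47 = 4807526976.

4807526976


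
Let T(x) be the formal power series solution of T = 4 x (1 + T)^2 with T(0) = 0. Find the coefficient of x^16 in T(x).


Apply the Lagrange inversion formula: if T = 4 x * phi(T) with phi(t) = (1 + t)^2, then [x^n] T = 4^n * (1/n) [t^(n-1)] phi(t)^n = 4^n * (1/n) [t^(n-1)] (1 + t)^(2n) = 4^n * (1/n) C(2n, n-1).
Using the identity C(2n, n-1) = C(2n, n) * n / (n+1), the unscaled factor equals C(2n, n) / (n+1) = C_n, the n-th Catalan number.
For n = 16: C_16 = C(32, 16) / 17 = 601080390/17 = 35357670.
With the 4^16 = 4294967296 factor, the coefficient is 4294967296 * 35357670 = 151860036312760320.

151860036312760320


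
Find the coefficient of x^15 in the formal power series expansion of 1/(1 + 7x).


Write 1/(1 + c x) = 1/(1 - (-c) x) and apply the geometric-series identity
1/(1 - y) = sum_{k>=0} y^k to get 1/(1 + c x) = sum_{k>=0} (-c)^k x^k.
So the coefficient of x^k is (-c)^k = (-1)^k * c^k.
Here c = 7 and k = 15:
(-7)^15 = -1 * 4747561509943 = -4747561509943

-4747561509943


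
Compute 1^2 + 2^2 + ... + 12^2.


This power sum has a closed form given by Faulhaber's formula
sum_{k=1}^{m} k^p = (1 / (p + 1)) * sum_{j=0}^{p} C(p + 1, j) B_j m^(p + 1 - j),
but for small m direct computation is fastest:
1 + 4 + 9 + 16 + 25 + 36 + 49 + 64 + 81 + 100 + 121 + 144 = 650.

650


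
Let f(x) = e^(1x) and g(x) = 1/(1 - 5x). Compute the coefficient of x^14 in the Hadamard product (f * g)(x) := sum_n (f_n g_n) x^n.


Expanding: f_k = 1^k/k! (from e^(1x)) and g_k = 5^k (from 1/(1 - 5x)). So the Hadamard coefficient (f * g)_k = 1^k 5^k / k! = (5)^k / k!.
For k = 14: 5^14/14! = 6103515625/87178291200 = 244140625/3487131648.

244140625/3487131648


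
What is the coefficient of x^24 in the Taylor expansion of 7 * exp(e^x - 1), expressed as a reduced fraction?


exp(e^x - 1) = sum_{k>=0} Bell_k x^k / k!, where Bell_k is the k-th Bell number.
So the coefficient of x^24 is 7 * Bell_24 / 24!.
Computing: Bell_24 = 445958869294805289 and 24! = 620448401733239439360000, giving
7 * 445958869294805289/620448401733239439360000 = 148652956431601763/29545161987297116160000.

148652956431601763/29545161987297116160000


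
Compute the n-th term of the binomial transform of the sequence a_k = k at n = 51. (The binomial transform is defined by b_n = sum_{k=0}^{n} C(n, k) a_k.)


With a_k = k, b_n = sum_{k=0}^{n} C(n, k) k. Using k * C(n, k) = n * C(n-1, k-1) gives b_n = n * sum_{k>=1} C(n-1, k-1) = n * 2^(n-1).
For n = 51: 51 * 2^50 = 51 * 1125899906842624 = 57420895248973824.

57420895248973824


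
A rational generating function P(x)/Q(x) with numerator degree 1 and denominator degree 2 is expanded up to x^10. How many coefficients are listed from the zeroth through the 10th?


Expanding up to x^10 gives the coefficients for x^0, x^1, ..., x^10.
That is 10 + 1 = 11 coefficients in total.

11


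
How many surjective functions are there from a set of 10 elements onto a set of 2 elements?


By inclusion-exclusion on which target elements are missed, the number of surjections from an n-set onto a k-set is
surj(n, k) = sum_{j=0}^{k} (-1)^j C(k, j) (k - j)^n.
Equivalently surj(n, k) = k! * S(n, k), where S(n, k) is the Stirling number of the second kind.
For n = 10, k = 2:
S(10, 2) = 511, so
surj = 2! * 511 = 2 * 511 = 1022.

1022


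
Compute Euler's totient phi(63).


phi(n) counts integers in [1, n] coprime to n. Using the multiplicative formula phi(n) = n * prod_{p | n} (1 - 1/p):
63 = 3^2 * 7, so
phi(63) = 63 * (1 - 1/3) * (1 - 1/7) = 36.

36


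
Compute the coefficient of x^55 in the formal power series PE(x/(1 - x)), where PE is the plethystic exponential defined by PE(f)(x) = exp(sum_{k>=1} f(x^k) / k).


For f(x) = x/(1 - x) we have
sum_{k>=1} f(x^k) / k = sum_{k>=1} (1/k) * x^k / (1 - x^k) = sum_{k, m >= 1} x^(k m) / k,
which after exponentiating simplifies to
PE(x/(1 - x)) = prod_{k>=1} 1 / (1 - x^k).
This is the generating function for the partition function p(n), so the coefficient of x^55 is p(55).
Computing p(55) by dynamic programming over parts 1, 2, ..., 55: p(55) = 451276.

451276


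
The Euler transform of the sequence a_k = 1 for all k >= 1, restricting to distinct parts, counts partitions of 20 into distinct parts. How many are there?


Partitions of 20 into distinct parts can be computed via generating function.
Product (1+x)(1+x^2)(1+x^3)...
The coefficient of x^20 = 64

64


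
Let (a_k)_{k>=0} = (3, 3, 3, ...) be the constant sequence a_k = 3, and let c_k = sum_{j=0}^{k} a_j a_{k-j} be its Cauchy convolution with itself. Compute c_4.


Since a_j = 3 for all j >= 0, the convolution sum becomes
c_k = sum_{j=0}^{k} 3 * 3 = 9 * (k + 1).
Equivalently, the generating function of (a_k) is 3/(1 - x) and its square is 9/(1 - x)^2 = sum_{k>=0} 9(k + 1) x^k.
For k = 4: 9 * 5 = 45.

45


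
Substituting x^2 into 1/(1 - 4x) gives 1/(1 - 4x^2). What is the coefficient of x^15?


Since 1/(1 - 4x^2) only has even powers of x,
the coefficient of x^15 (odd) is 0.

0


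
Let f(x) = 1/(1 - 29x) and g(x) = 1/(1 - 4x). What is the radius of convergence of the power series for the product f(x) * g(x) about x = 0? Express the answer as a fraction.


The radius of 1/(1 - 29x) is 1/29 (nearest singularity at x = 1/29), and the radius of 1/(1 - 4x) is 1/4.
The product f(x)*g(x) = 1/((1 - 29x)(1 - 4x)) has singularities at both 1/29 and 1/4, so its radius of convergence is the distance to the nearest one:
min(1/29, 1/4) = 1/29.

1/29


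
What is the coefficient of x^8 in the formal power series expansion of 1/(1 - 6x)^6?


The general identity 1/(1 - c x)^r = sum_{k>=0} c^k C(k + r - 1, r - 1) x^k follows by substituting y = c x into 1/(1 - y)^r = sum_{k>=0} C(k + r - 1, r - 1) y^k.
For c = 6, r = 6, k = 8:
6^8 * C(13, 5) = 1679616 * 1287 = 2161665792.

2161665792


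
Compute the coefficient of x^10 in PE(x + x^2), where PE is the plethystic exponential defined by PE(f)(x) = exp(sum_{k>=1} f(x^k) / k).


With f(x) = x + x^2, the exponent is sum_{k>=1} (x^k + x^(2k)) / k = -ln(1 - x) - ln(1 - x^2). Exponentiating:
PE(x + x^2) = 1 / ((1 - x)(1 - x^2)).
This is the generating function for partitions of n into parts of size 1 or 2. The number of 2's can be any j in 0..5, and the rest are 1's, so
[x^10] = floor(10/2) + 1 = 6.

6


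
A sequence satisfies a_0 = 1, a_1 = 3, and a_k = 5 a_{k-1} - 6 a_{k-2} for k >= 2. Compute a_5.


The characteristic equation is t^2 - 5 t + 6 = 0, with roots r_1 = 3 and r_2 = 2 (so c_1 = r_1 + r_2, c_2 = -r_1 r_2 as required).
One can use the closed form a_n = A r_1^n + B r_2^n, but direct iteration is more reliable:
a_0 = 1, a_1 = 3, a_2 = 9, a_3 = 27, a_4 = 81, a_5 = 243.
So a_5 = 243.

243


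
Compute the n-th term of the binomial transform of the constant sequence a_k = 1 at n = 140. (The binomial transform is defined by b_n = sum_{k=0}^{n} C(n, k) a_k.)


With a_k = 1 for all k, b_n = sum_{k=0}^{n} C(n, k) = 2^n by the binomial theorem.
For n = 140: 2^140 = 1393796574908163946345982392040522594123776.

1393796574908163946345982392040522594123776


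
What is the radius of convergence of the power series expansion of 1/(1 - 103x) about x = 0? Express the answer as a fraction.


Expanding 1/(1 - 103x) = sum_{k>=0} 103^k x^k, the series converges when |103x| < 1, i.e., |x| < 1/103.
So the radius of convergence is 1/103 = 1/103.

1/103


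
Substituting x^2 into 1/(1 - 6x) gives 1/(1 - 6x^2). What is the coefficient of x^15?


Since 1/(1 - 6x^2) only has even powers of x,
the coefficient of x^15 (odd) is 0.

0


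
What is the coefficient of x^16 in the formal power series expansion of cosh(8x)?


The Maclaurin series is cosh(t) = sum_{m>=0} t^(2m) / (2m)!, so substituting t = 8x, only even powers of x are nonzero, with coefficient of x^(2m) equal to 8^(2m) / (2m)!.
For x^16 the coefficient is 8^16/16! = 281474976710656/20922789888000 = 8589934592/638512875.

8589934592/638512875


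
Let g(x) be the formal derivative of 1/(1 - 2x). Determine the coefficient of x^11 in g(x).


Differentiate termwise: d/dx sum_{k>=0} 2^k x^k = sum_{k>=1} k 2^k x^(k-1) = sum_{j>=0} (j+1) 2^(j+1) x^j.
Equivalently, d/dx [1/(1 - 2x)] = 2/(1 - 2x)^2.
For j = 11: 12 * 2^12 = 12 * 4096 = 49152.

49152


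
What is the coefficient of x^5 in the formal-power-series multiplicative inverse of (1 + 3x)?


The inverse is 1/(1 + 3x). Apply the geometric identity 1/(1 - y) = sum_{k>=0} y^k with y = -3x:
1/(1 + 3x) = sum_{k>=0} (-3)^k x^k.
So the coefficient of x^5 is (-3)^5 = -243.

-243


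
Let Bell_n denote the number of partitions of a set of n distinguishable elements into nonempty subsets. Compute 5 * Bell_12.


Bell_12 can be computed from the Bell triangle or from Dobinski's identity Bell_n = (1/e) * sum_{k>=0} k^n / k!.
Computing Bell_12 = 4213597.
Then 5 * 4213597 = 21067985.

21067985


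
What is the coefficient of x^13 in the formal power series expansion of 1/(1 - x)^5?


The expansion 1/(1 - x)^r = sum_{k>=0} C(k + r - 1, r - 1) x^k follows from the multiset / negative-binomial theorem (or from repeated differentiation of the geometric series).
For r = 5 and k = 13:
C(17, 4) = 355687428096000 / (24 * 6227020800) = 2380.

2380


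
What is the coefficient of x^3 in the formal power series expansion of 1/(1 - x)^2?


The negative binomial / multiset identity is
1/(1 - x)^r = sum_{k>=0} C(k + r - 1, r - 1) x^k.
Here r = 2 and k = 3, so the coefficient is
C(3 + 1, 1) = C(4, 1)
= 4

4


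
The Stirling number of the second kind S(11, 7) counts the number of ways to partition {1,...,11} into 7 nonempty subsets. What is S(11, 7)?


Using the explicit formula S(n,k) = (1/k!) sum_{j=0}^{k} (-1)^(k-j) C(k,j) j^n:
S(11, 7) = 63987
Equivalently, S(n,k) is n! times the coefficient of x^n in the EGF (e^x - 1)^k / k!.

63987


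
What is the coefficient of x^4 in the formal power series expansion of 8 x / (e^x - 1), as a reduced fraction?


The exponential generating function for Bernoulli numbers is
x / (e^x - 1) = sum_{k>=0} B_k x^k / k!.
So the coefficient of x^4 in 8 x / (e^x - 1) is 8 B_4 / 4!.
Computing: B_4 = -1/30, 4! = 24, giving
8 * -1/30 / 24 = -1/90.

-1/90
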